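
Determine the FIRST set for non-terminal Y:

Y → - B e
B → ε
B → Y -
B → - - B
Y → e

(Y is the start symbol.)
{ '-', 'e' }

To compute FIRST(Y), examine every production with Y on the left-hand side, reading each right-hand side left to right until a non-nullable symbol is reached.

From Y → - B e:
  - '-' is a terminal: add '-' and stop
From Y → e:
  - e is a terminal: add 'e' and stop

Collecting: FIRST(Y) = { '-', 'e' }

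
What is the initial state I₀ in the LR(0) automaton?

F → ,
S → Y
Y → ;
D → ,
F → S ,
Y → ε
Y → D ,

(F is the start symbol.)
First, augment the grammar with F' → F
I₀ = CLOSURE({ [F' → . F] }):
  [F' → . F] has the dot before F: add [F → . ,], [F → . S ,]
  [F → . S ,] has the dot before S: add [S → . Y]
  [S → . Y] has the dot before Y: add [Y → . ;], [Y → .], [Y → . D ,]
  [Y → . D ,] has the dot before D: add [D → . ,]
No further items can be added.

I₀ = { [D → . ,], [F → . ,], [F → . S ,], [F' → . F], [S → . Y], [Y → . ;], [Y → . D ,], [Y → .] }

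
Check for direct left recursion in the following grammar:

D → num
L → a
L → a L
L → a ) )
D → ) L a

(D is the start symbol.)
D → num: starts with num
L → a: starts with a
L → a L: starts with a
L → a ) ): starts with a
D → ) L a: starts with ')'

No direct left recursion found.

Answer: No direct left recursion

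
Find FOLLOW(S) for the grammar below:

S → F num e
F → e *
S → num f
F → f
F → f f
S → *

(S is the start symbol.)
S is the start symbol, so $ ∈ FOLLOW(S).
S does not occur on any right-hand side.

Taking the union: FOLLOW(S) = { $ }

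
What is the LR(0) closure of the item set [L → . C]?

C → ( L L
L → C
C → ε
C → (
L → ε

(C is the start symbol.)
{ [C → . ( L L], [C → . (], [C → .], [L → . C] }

To compute CLOSURE, for each item [A → α.Bβ] where B is a non-terminal, add [B → .γ] for all productions B → γ; repeat for the newly added items until nothing changes.

Start with: [L → . C]
  [L → . C] has the dot before C: add [C → . ( L L], [C → .], [C → . (]
No further items can be added.

CLOSURE = { [C → . ( L L], [C → . (], [C → .], [L → . C] }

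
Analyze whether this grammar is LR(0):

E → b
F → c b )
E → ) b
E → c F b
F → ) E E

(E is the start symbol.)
A grammar is LR(0) if no state in the canonical LR(0) collection has:
  - both a shift item (dot before a terminal) and a complete item (shift-reduce conflict), or
  - two or more complete items (reduce-reduce conflict; the accept item [E' → E .] counts as a complete item here).

Augment with E' → E and build the canonical LR(0) collection (I0 = CLOSURE({[E' → . E]}), then GOTO on every symbol after a dot until no new states appear). It has 14 states:
  I0: { [E → . ) b], [E → . b], [E → . c F b], [E' → . E] }  — shift
  I1: { [E → ) . b] }  — shift
  I2: { [E' → E .] }  — accept
  I3: { [E → b .] }  — reduce
  I4: { [E → c . F b], [F → . ) E E], [F → . c b )] }  — shift
  I5: { [E → . ) b], [E → . b], [E → . c F b], [F → ) . E E] }  — shift
  I6: { [E → c F . b] }  — shift
  I7: { [F → c . b )] }  — shift
  I8: { [F → c b . )] }  — shift
  I9: { [F → c b ) .] }  — reduce
  I10: { [E → c F b .] }  — reduce
  I11: { [E → . ) b], [E → . b], [E → . c F b], [F → ) E . E] }  — shift
  I12: { [F → ) E E .] }  — reduce
  I13: { [E → ) b .] }  — reduce

Every state is either a pure shift/goto state or contains exactly one complete item and nothing to shift — no conflicts. The grammar is LR(0).

Answer: Yes, the grammar is LR(0)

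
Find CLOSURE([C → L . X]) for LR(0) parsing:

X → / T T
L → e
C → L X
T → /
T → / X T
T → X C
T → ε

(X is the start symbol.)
To compute CLOSURE, for each item [A → α.Bβ] where B is a non-terminal, add [B → .γ] for all productions B → γ; repeat for the newly added items until nothing changes.

Start with: [C → L . X]
  [C → L . X] has the dot before X: add [X → . / T T]
No further items can be added.

CLOSURE = { [C → L . X], [X → . / T T] }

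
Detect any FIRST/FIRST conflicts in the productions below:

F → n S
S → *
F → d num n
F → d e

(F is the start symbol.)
Yes. F → d num n / F → d e on { 'd' }

A FIRST/FIRST conflict occurs when two productions N → α and N → β for the same non-terminal have FIRST(α) ∩ FIRST(β) ≠ ∅ (with ε ∈ FIRST of a nullable right-hand side, so two nullable alternatives also conflict).

Productions for F:
  F → n S: FIRST = { 'n' }
  F → d num n: FIRST = { 'd' }
  F → d e: FIRST = { 'd' }
S has only one production, so no FIRST/FIRST conflict is possible there.

Conflict for F: F → d num n and F → d e
  Overlap: { 'd' }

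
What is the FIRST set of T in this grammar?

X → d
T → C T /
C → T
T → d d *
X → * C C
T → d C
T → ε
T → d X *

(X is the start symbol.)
FIRST sets of the other non-terminals involved (by the same procedure, iterated to a fixed point):
  FIRST(C) = { '/', 'd', ε }

From T → C T /:
  - C is a non-terminal: add FIRST(C) \ {ε} = { '/', 'd' }
    C is nullable, so continue to the next symbol
  - T is the symbol being defined: contributes nothing new
    T is nullable, so continue to the next symbol
  - '/' is a terminal: add '/' and stop
From T → d d *:
  - d is a terminal: add 'd' and stop
From T → d C:
  - d is a terminal: add 'd' and stop
From T → ε:
  - ε-production, so ε ∈ FIRST(T)
From T → d X *:
  - d is a terminal: add 'd' and stop

Collecting: FIRST(T) = { '/', 'd', ε }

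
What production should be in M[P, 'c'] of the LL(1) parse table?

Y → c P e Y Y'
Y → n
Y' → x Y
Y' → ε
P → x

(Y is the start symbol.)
To find M[P, 'c'], we find productions for P where 'c' is in the predict set (PREDICT(N → α) = (FIRST(α) \ {ε}) ∪ (FOLLOW(N) if α ⇒* ε)).

P → x: PREDICT = { 'x' }

M[P, 'c'] is empty (no production applies)

Answer: Empty (error entry)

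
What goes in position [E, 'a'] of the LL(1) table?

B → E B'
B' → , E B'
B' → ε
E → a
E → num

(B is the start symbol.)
To find M[E, 'a'], we find productions for E where 'a' is in the predict set (PREDICT(N → α) = (FIRST(α) \ {ε}) ∪ (FOLLOW(N) if α ⇒* ε)).

E → a: PREDICT = { 'a' }
  'a' is in predict set, so this production goes in M[E, 'a']
E → num: PREDICT = { 'num' }

M[E, 'a'] = E → a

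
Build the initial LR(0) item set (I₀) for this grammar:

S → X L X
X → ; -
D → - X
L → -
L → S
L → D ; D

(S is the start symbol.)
First, augment the grammar with S' → S
I₀ = CLOSURE({ [S' → . S] }):
  [S' → . S] has the dot before S: add [S → . X L X]
  [S → . X L X] has the dot before X: add [X → . ; -]
No further items can be added.

I₀ = { [S → . X L X], [S' → . S], [X → . ; -] }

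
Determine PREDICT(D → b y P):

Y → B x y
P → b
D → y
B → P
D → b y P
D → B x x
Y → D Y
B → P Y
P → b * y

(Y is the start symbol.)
PREDICT(D → b y P) = (FIRST(RHS) \ {ε}) ∪ (FOLLOW(D) if ε ∈ FIRST(RHS), i.e. RHS ⇒* ε)
FIRST(b y P) = { 'b' }
ε ∉ FIRST(b y P), so FOLLOW(D) is not added.
PREDICT(D → b y P) = { 'b' }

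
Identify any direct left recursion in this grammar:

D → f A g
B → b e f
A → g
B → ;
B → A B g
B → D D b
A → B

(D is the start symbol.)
D → f A g: starts with f
B → b e f: starts with b
A → g: starts with g
B → ;: starts with ';'
B → A B g: starts with A
B → D D b: starts with D
A → B: starts with B

No direct left recursion found.

Answer: No direct left recursion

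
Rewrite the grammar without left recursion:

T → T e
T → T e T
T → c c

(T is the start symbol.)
T → c c T'
T' → e T'
T' → e T T'
T' → ε

T is directly left-recursive. The standard transformation for
  A → A α₁ | ... | A α_m | β₁ | ... | β_n
is
  A  → β₁ A' | ... | β_n A'
  A' → α₁ A' | ... | α_m A' | ε

T → c c becomes T → c c T'
T → T e becomes T' → e T'
T → T e T becomes T' → e T T'
Add T' → ε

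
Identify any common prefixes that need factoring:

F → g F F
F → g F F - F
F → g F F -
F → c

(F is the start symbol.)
Left-factoring is needed when two productions for the same non-terminal
share a common prefix on the right-hand side.

Productions for F:
  F → g F F
  F → g F F - F
  F → g F F -
  F → c

Found common prefix 'g F F' in productions for F

Answer: Yes, F has productions with common prefix 'g F F'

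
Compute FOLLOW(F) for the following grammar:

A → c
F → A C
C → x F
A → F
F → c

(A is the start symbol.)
In C → x F: F is at the end, add FOLLOW(C)
In A → F: F is at the end, add FOLLOW(A)

The FOLLOW sets referred to above (computed the same way, to a fixed point):
  FOLLOW(C) = { $, 'x' }
  FOLLOW(A) = { $, 'x' }

Taking the union: FOLLOW(F) = { $, 'x' }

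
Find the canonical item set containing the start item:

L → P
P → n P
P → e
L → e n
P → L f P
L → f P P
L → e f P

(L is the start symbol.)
{ [L → . P], [L → . e f P], [L → . e n], [L → . f P P], [L' → . L], [P → . L f P], [P → . e], [P → . n P] }

First, augment the grammar with L' → L
I₀ = CLOSURE({ [L' → . L] }):
  [L' → . L] has the dot before L: add [L → . P], [L → . e n], [L → . f P P], [L → . e f P]
  [L → . P] has the dot before P: add [P → . n P], [P → . e], [P → . L f P]
No further items can be added.

I₀ = { [L → . P], [L → . e f P], [L → . e n], [L → . f P P], [L' → . L], [P → . L f P], [P → . e], [P → . n P] }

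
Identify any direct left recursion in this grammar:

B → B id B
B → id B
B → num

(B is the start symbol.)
B → B id B: LEFT RECURSIVE (starts with B)
B → id B: starts with id
B → num: starts with num

The grammar has direct left recursion on: B.

Answer: Yes, B is left-recursive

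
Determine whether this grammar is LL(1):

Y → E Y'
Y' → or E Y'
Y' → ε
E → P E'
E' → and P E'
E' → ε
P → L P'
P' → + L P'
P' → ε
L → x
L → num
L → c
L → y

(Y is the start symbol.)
Yes, the grammar is LL(1).

A grammar is LL(1) if for each non-terminal N with multiple productions, the predict sets of those productions are pairwise disjoint, where PREDICT(N → α) = (FIRST(α) \ {ε}) ∪ (FOLLOW(N) if α ⇒* ε).

Relevant sets:
  FOLLOW(Y') = { $ }
  FOLLOW(E') = { $, 'or' }
  FOLLOW(P') = { $, 'and', 'or' }

For Y':
  PREDICT(Y' → or E Y') = { 'or' }
  PREDICT(Y' → ε) = { $ }
For E':
  PREDICT(E' → and P E') = { 'and' }
  PREDICT(E' → ε) = { $, 'or' }
For P':
  PREDICT(P' → '+' L P') = { '+' }
  PREDICT(P' → ε) = { $, 'and', 'or' }
For L:
  PREDICT(L → x) = { 'x' }
  PREDICT(L → num) = { 'num' }
  PREDICT(L → c) = { 'c' }
  PREDICT(L → y) = { 'y' }
Y, E, P have a single production, so nothing to check there.

All predict sets are disjoint. The grammar IS LL(1).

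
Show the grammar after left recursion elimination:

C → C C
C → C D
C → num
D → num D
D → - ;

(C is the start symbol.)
C → num C'
C' → C C'
C' → D C'
C' → ε
D → num D
D → - ;

C is directly left-recursive. The standard transformation for
  A → A α₁ | ... | A α_m | β₁ | ... | β_n
is
  A  → β₁ A' | ... | β_n A'
  A' → α₁ A' | ... | α_m A' | ε

C → num becomes C → num C'
C → C C becomes C' → C C'
C → C D becomes C' → D C'
Add C' → ε

Productions for other non-terminals are unchanged:
  D → num D
  D → - ;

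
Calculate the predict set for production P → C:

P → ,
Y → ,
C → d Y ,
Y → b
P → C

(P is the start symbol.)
{ 'd' }

PREDICT(P → C) = (FIRST(RHS) \ {ε}) ∪ (FOLLOW(P) if ε ∈ FIRST(RHS), i.e. RHS ⇒* ε)
FIRST(C) = { 'd' }
FIRST(C) = { 'd' }
ε ∉ FIRST(C), so FOLLOW(P) is not added.
PREDICT(P → C) = { 'd' }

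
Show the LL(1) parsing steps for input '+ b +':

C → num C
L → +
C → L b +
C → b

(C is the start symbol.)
LL(1) parsing maintains a stack (initially the start symbol over $) and the input. At each step: if the stack top is a terminal, match it against the current input token; if it is a non-terminal N, replace it with the RHS of M[N, lookahead] (the unique production whose predict set contains the lookahead).

Stack is shown with the top on the left.

Stack    Input    Action
------------------------
C $      + b + $  output C → L b +
L b + $  + b + $  output L → +
+ b + $  + b + $  match '+'
b + $    b + $    match 'b'
+ $      + $      match '+'
$        $        accept

The string is accepted.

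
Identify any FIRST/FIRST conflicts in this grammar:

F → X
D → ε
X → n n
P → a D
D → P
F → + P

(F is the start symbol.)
No FIRST/FIRST conflicts.

A FIRST/FIRST conflict occurs when two productions N → α and N → β for the same non-terminal have FIRST(α) ∩ FIRST(β) ≠ ∅ (with ε ∈ FIRST of a nullable right-hand side, so two nullable alternatives also conflict).

FIRST sets of the non-terminals at (or reachable through a nullable prefix from) the front of some alternative:
  FIRST(X) = { 'n' }
  FIRST(P) = { 'a' }

Productions for F:
  F → X: FIRST = { 'n' }
  F → + P: FIRST = { '+' }
Productions for D:
  D → ε: FIRST = { ε }
  D → P: FIRST = { 'a' }
X, P have only one production, so no FIRST/FIRST conflict is possible there.

All alternatives of each non-terminal have pairwise disjoint FIRST sets.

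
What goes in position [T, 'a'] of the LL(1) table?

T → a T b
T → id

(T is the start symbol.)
T → a T b

To find M[T, 'a'], we find productions for T where 'a' is in the predict set (PREDICT(N → α) = (FIRST(α) \ {ε}) ∪ (FOLLOW(N) if α ⇒* ε)).

T → a T b: PREDICT = { 'a' }
  'a' is in predict set, so this production goes in M[T, 'a']
T → id: PREDICT = { 'id' }

M[T, 'a'] = T → a T b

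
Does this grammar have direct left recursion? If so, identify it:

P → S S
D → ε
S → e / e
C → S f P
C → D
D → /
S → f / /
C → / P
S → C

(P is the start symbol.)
P → S S: starts with S
D → ε: starts with ε
S → e / e: starts with e
C → S f P: starts with S
C → D: starts with D
D → /: starts with '/'
S → f / /: starts with f
C → / P: starts with '/'
S → C: starts with C

No direct left recursion found.

Answer: No direct left recursion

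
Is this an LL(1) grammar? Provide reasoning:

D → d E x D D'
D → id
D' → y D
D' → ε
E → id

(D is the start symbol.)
No. Predict set conflict for D': { 'y' }

A grammar is LL(1) if for each non-terminal N with multiple productions, the predict sets of those productions are pairwise disjoint, where PREDICT(N → α) = (FIRST(α) \ {ε}) ∪ (FOLLOW(N) if α ⇒* ε).

Relevant sets:
  FOLLOW(D') = { $, 'y' }

For D:
  PREDICT(D → d E x D D') = { 'd' }
  PREDICT(D → id) = { 'id' }
For D':
  PREDICT(D' → y D) = { 'y' }
  PREDICT(D' → ε) = { $, 'y' }
E has a single production, so nothing to check there.

Conflict found: Predict set conflict for D': { 'y' }
The grammar is NOT LL(1).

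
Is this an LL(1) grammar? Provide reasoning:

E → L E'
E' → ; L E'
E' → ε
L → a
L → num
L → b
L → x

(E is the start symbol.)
A grammar is LL(1) if for each non-terminal N with multiple productions, the predict sets of those productions are pairwise disjoint, where PREDICT(N → α) = (FIRST(α) \ {ε}) ∪ (FOLLOW(N) if α ⇒* ε).

Relevant sets:
  FOLLOW(E') = { $ }

For E':
  PREDICT(E' → ';' L E') = { ';' }
  PREDICT(E' → ε) = { $ }
For L:
  PREDICT(L → a) = { 'a' }
  PREDICT(L → num) = { 'num' }
  PREDICT(L → b) = { 'b' }
  PREDICT(L → x) = { 'x' }
E has a single production, so nothing to check there.

All predict sets are disjoint. The grammar IS LL(1).

Answer: Yes, the grammar is LL(1).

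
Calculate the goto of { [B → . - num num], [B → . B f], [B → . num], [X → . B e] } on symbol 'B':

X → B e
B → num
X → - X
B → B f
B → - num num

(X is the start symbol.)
{ [B → B . f], [X → B . e] }

GOTO(I, 'B') = CLOSURE({ [A → αX.β] : [A → α.Xβ] ∈ I, X = 'B' })

Items with dot before 'B', with the dot advanced:
  [B → . B f] → [B → B . f]
  [X → . B e] → [X → B . e]
Closure adds nothing (no advanced item has the dot before a non-terminal).

GOTO = { [B → B . f], [X → B . e] }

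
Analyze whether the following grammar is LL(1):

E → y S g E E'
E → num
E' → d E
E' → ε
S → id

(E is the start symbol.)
No. Predict set conflict for E': { 'd' }

A grammar is LL(1) if for each non-terminal N with multiple productions, the predict sets of those productions are pairwise disjoint, where PREDICT(N → α) = (FIRST(α) \ {ε}) ∪ (FOLLOW(N) if α ⇒* ε).

Relevant sets:
  FOLLOW(E') = { $, 'd' }

For E:
  PREDICT(E → y S g E E') = { 'y' }
  PREDICT(E → num) = { 'num' }
For E':
  PREDICT(E' → d E) = { 'd' }
  PREDICT(E' → ε) = { $, 'd' }
S has a single production, so nothing to check there.

Conflict found: Predict set conflict for E': { 'd' }
The grammar is NOT LL(1).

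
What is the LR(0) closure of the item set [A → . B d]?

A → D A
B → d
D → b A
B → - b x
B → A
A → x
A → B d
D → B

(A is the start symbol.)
{ [A → . B d], [A → . D A], [A → . x], [B → . - b x], [B → . A], [B → . d], [D → . B], [D → . b A] }

To compute CLOSURE, for each item [A → α.Bβ] where B is a non-terminal, add [B → .γ] for all productions B → γ; repeat for the newly added items until nothing changes.

Start with: [A → . B d]
  [A → . B d] has the dot before B: add [B → . d], [B → . - b x], [B → . A]
  [B → . A] has the dot before A: add [A → . D A], [A → . x]
  [A → . D A] has the dot before D: add [D → . b A], [D → . B]
No further items can be added.

CLOSURE = { [A → . B d], [A → . D A], [A → . x], [B → . - b x], [B → . A], [B → . d], [D → . B], [D → . b A] }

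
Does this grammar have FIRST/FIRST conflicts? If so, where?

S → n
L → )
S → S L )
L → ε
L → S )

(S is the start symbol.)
Yes. S → n / S → S L ')' on { 'n' }

A FIRST/FIRST conflict occurs when two productions N → α and N → β for the same non-terminal have FIRST(α) ∩ FIRST(β) ≠ ∅ (with ε ∈ FIRST of a nullable right-hand side, so two nullable alternatives also conflict).

FIRST sets of the non-terminals at (or reachable through a nullable prefix from) the front of some alternative:
  FIRST(S) = { 'n' }

Productions for S:
  S → n: FIRST = { 'n' }
  S → S L ): FIRST = { 'n' }
Productions for L:
  L → ): FIRST = { ')' }
  L → ε: FIRST = { ε }
  L → S ): FIRST = { 'n' }

Conflict for S: S → n and S → S L )
  Overlap: { 'n' }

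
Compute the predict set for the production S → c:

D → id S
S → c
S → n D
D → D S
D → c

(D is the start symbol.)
PREDICT(S → c) = (FIRST(RHS) \ {ε}) ∪ (FOLLOW(S) if ε ∈ FIRST(RHS), i.e. RHS ⇒* ε)
FIRST(c) = { 'c' }
ε ∉ FIRST(c), so FOLLOW(S) is not added.
PREDICT(S → c) = { 'c' }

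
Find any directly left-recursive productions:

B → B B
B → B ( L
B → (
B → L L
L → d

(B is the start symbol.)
Yes, B is left-recursive

Direct left recursion occurs when N → N α for some non-terminal N (the right-hand side begins with the left-hand side itself).

B → B B: LEFT RECURSIVE (starts with B)
B → B ( L: LEFT RECURSIVE (starts with B)
B → (: starts with '('
B → L L: starts with L
L → d: starts with d

The grammar has direct left recursion on: B.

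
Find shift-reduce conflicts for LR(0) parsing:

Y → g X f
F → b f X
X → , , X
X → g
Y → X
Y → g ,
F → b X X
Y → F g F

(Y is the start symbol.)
A shift-reduce conflict occurs when an LR(0) state has both:
  - a complete (reduce) item [A → α .] (dot at the end), and
  - a shift item [B → β . c γ] (dot before a terminal).

Augment with Y' → Y and build the canonical LR(0) collection (I0 = CLOSURE({[Y' → . Y]}), then GOTO on every symbol after a dot until no new states appear). It has 19 states:
  I0: { [F → . b X X], [F → . b f X], [X → . , , X], [X → . g], [Y → . F g F], [Y → . X], [Y → . g ,], [Y → . g X f], [Y' → . Y] }  — shift
  I1: { [X → , . , X] }  — shift
  I2: { [Y → F . g F] }  — shift
  I3: { [Y → X .] }  — reduce
  I4: { [Y' → Y .] }  — accept
  I5: { [F → b . X X], [F → b . f X], [X → . , , X], [X → . g] }  — shift
  I6: { [X → . , , X], [X → . g], [X → g .], [Y → g . ,], [Y → g . X f] }  — shift, reduce
  I7: { [X → , . , X], [Y → g , .] }  — shift, reduce
  I8: { [Y → g X . f] }  — shift
  I9: { [X → g .] }  — reduce
  I10: { [Y → g X f .] }  — reduce
  I11: { [X → , , . X], [X → . , , X], [X → . g] }  — shift
  I12: { [X → , , X .] }  — reduce
  I13: { [F → b X . X], [X → . , , X], [X → . g] }  — shift
  I14: { [F → b f . X], [X → . , , X], [X → . g] }  — shift
  I15: { [F → b f X .] }  — reduce
  I16: { [F → b X X .] }  — reduce
  I17: { [F → . b X X], [F → . b f X], [Y → F g . F] }  — shift
  I18: { [Y → F g F .] }  — reduce

I6 contains reduce item [X → g .] and shift items [X → . , , X], [X → . g], [Y → g . ,] — shift-reduce conflict.
I7 contains reduce item [Y → g , .] and shift item [X → , . , X] — shift-reduce conflict.

Answer: Yes — I6: [X → g .] vs [X → . , , X]; I7: [Y → g , .] vs [X → , . , X]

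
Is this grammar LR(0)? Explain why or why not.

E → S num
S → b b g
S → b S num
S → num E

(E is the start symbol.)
A grammar is LR(0) if no state in the canonical LR(0) collection has:
  - both a shift item (dot before a terminal) and a complete item (shift-reduce conflict), or
  - two or more complete items (reduce-reduce conflict; the accept item [E' → E .] counts as a complete item here).

Augment with E' → E and build the canonical LR(0) collection (I0 = CLOSURE({[E' → . E]}), then GOTO on every symbol after a dot until no new states appear). It has 11 states:
  I0: { [E → . S num], [E' → . E], [S → . b S num], [S → . b b g], [S → . num E] }  — shift
  I1: { [E' → E .] }  — accept
  I2: { [E → S . num] }  — shift
  I3: { [S → . b S num], [S → . b b g], [S → . num E], [S → b . S num], [S → b . b g] }  — shift
  I4: { [E → . S num], [S → . b S num], [S → . b b g], [S → . num E], [S → num . E] }  — shift
  I5: { [S → num E .] }  — reduce
  I6: { [S → b S . num] }  — shift
  I7: { [S → . b S num], [S → . b b g], [S → . num E], [S → b . S num], [S → b . b g], [S → b b . g] }  — shift
  I8: { [S → b b g .] }  — reduce
  I9: { [S → b S num .] }  — reduce
  I10: { [E → S num .] }  — reduce

Every state is either a pure shift/goto state or contains exactly one complete item and nothing to shift — no conflicts. The grammar is LR(0).

Answer: Yes, the grammar is LR(0)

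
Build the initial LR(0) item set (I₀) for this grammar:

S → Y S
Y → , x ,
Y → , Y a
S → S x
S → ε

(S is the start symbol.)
{ [S → . S x], [S → . Y S], [S → .], [S' → . S], [Y → . , Y a], [Y → . , x ,] }

First, augment the grammar with S' → S
I₀ = CLOSURE({ [S' → . S] }):
  [S' → . S] has the dot before S: add [S → . Y S], [S → . S x], [S → .]
  [S → . Y S] has the dot before Y: add [Y → . , x ,], [Y → . , Y a]
No further items can be added.

I₀ = { [S → . S x], [S → . Y S], [S → .], [S' → . S], [Y → . , Y a], [Y → . , x ,] }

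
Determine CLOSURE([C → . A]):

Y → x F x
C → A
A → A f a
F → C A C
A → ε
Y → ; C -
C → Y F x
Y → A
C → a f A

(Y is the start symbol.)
To compute CLOSURE, for each item [A → α.Bβ] where B is a non-terminal, add [B → .γ] for all productions B → γ; repeat for the newly added items until nothing changes.

Start with: [C → . A]
  [C → . A] has the dot before A: add [A → . A f a], [A → .]
No further items can be added.

CLOSURE = { [A → . A f a], [A → .], [C → . A] }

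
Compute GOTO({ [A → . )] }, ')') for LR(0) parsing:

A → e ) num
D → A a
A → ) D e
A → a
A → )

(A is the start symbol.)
GOTO(I, ')') = CLOSURE({ [A → αX.β] : [A → α.Xβ] ∈ I, X = ')' })

Items with dot before ')', with the dot advanced:
  [A → . )] → [A → ) .]
Closure adds nothing (no advanced item has the dot before a non-terminal).

GOTO = { [A → ) .] }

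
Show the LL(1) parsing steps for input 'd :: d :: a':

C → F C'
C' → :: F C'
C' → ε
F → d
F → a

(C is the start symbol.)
LL(1) parsing maintains a stack (initially the start symbol over $) and the input. At each step: if the stack top is a terminal, match it against the current input token; if it is a non-terminal N, replace it with the RHS of M[N, lookahead] (the unique production whose predict set contains the lookahead).

Stack is shown with the top on the left.

Stack      Input          Action
--------------------------------
C $        d :: d :: a $  output C → F C'
F C' $     d :: d :: a $  output F → d
d C' $     d :: d :: a $  match 'd'
C' $       :: d :: a $    output C' → :: F C'
:: F C' $  :: d :: a $    match '::'
F C' $     d :: a $       output F → d
d C' $     d :: a $       match 'd'
C' $       :: a $         output C' → :: F C'
:: F C' $  :: a $         match '::'
F C' $     a $            output F → a
a C' $     a $            match 'a'
C' $       $              output C' → ε
$          $              accept

The string is accepted.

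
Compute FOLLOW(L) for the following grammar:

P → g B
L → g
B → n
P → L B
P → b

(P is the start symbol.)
{ 'n' }

In P → L B: L is followed by B, add FIRST(B) \ {ε} = { 'n' }

Taking the union: FOLLOW(L) = { 'n' }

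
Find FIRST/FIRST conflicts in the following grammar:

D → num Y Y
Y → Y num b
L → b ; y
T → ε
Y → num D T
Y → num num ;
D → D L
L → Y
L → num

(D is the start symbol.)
FIRST sets of the non-terminals at (or reachable through a nullable prefix from) the front of some alternative:
  FIRST(D) = { 'num' }
  FIRST(Y) = { 'num' }

Productions for D:
  D → num Y Y: FIRST = { 'num' }
  D → D L: FIRST = { 'num' }
Productions for Y:
  Y → Y num b: FIRST = { 'num' }
  Y → num D T: FIRST = { 'num' }
  Y → num num ;: FIRST = { 'num' }
Productions for L:
  L → b ; y: FIRST = { 'b' }
  L → Y: FIRST = { 'num' }
  L → num: FIRST = { 'num' }
T has only one production, so no FIRST/FIRST conflict is possible there.

Conflict for D: D → num Y Y and D → D L
  Overlap: { 'num' }
Conflict for Y: Y → Y num b and Y → num D T
  Overlap: { 'num' }
Conflict for Y: Y → Y num b and Y → num num ;
  Overlap: { 'num' }
Conflict for Y: Y → num D T and Y → num num ;
  Overlap: { 'num' }
Conflict for L: L → Y and L → num
  Overlap: { 'num' }

Answer: Yes. D → num Y Y / D → D L on { 'num' }; Y → Y num b / Y → num D T on { 'num' }; Y → Y num b / Y → num num ';' on { 'num' }; Y → num D T / Y → num num ';' on { 'num' }; L → Y / L → num on { 'num' }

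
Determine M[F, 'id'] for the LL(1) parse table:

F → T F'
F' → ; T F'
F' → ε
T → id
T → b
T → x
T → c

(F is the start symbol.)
F → T F'

To find M[F, 'id'], we find productions for F where 'id' is in the predict set (PREDICT(N → α) = (FIRST(α) \ {ε}) ∪ (FOLLOW(N) if α ⇒* ε)).

Relevant sets:
  FIRST(T) = { 'b', 'c', 'id', 'x' }

F → T F': PREDICT = { 'b', 'c', 'id', 'x' }
  'id' is in predict set, so this production goes in M[F, 'id']

M[F, 'id'] = F → T F'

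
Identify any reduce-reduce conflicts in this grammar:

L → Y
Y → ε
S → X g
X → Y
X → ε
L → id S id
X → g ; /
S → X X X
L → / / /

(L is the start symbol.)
Yes — I4: [X → .] vs [Y → .]; I6: [X → .] vs [Y → .]; I11: [X → .] vs [Y → .]

Augment with L' → L and build the canonical LR(0) collection (I0 = CLOSURE({[L' → . L]}), then GOTO on every symbol after a dot until no new states appear). It has 17 states:
  I0: { [L → . / / /], [L → . Y], [L → . id S id], [L' → . L], [Y → .] }  — shift, reduce
  I1: { [L → / . / /] }  — shift
  I2: { [L' → L .] }  — accept
  I3: { [L → Y .] }  — reduce
  I4: { [L → id . S id], [S → . X X X], [S → . X g], [X → . Y], [X → . g ; /], [X → .], [Y → .] }  — shift, 2 reduces
  I5: { [L → id S . id] }  — shift
  I6: { [S → X . X X], [S → X . g], [X → . Y], [X → . g ; /], [X → .], [Y → .] }  — shift, 2 reduces
  I7: { [X → Y .] }  — reduce
  I8: { [X → g . ; /] }  — shift
  I9: { [X → g ; . /] }  — shift
  I10: { [X → g ; / .] }  — reduce
  I11: { [S → X X . X], [X → . Y], [X → . g ; /], [X → .], [Y → .] }  — shift, 2 reduces
  I12: { [S → X g .], [X → g . ; /] }  — shift, reduce
  I13: { [S → X X X .] }  — reduce
  I14: { [L → id S id .] }  — reduce
  I15: { [L → / / . /] }  — shift
  I16: { [L → / / / .] }  — reduce

I4 contains complete items [X → .], [Y → .] — reduce-reduce conflict.
I6 contains complete items [X → .], [Y → .] — reduce-reduce conflict.
I11 contains complete items [X → .], [Y → .] — reduce-reduce conflict.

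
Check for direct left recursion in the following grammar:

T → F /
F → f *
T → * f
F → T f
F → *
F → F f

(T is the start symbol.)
T → F /: starts with F
F → f *: starts with f
T → * f: starts with '*'
F → T f: starts with T
F → *: starts with '*'
F → F f: LEFT RECURSIVE (starts with F)

The grammar has direct left recursion on: F.

Answer: Yes, F is left-recursive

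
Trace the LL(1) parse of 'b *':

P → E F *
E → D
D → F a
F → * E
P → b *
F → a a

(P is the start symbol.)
LL(1) parsing maintains a stack (initially the start symbol over $) and the input. At each step: if the stack top is a terminal, match it against the current input token; if it is a non-terminal N, replace it with the RHS of M[N, lookahead] (the unique production whose predict set contains the lookahead).

Stack is shown with the top on the left.

Stack  Input  Action
--------------------
P $    b * $  output P → b *
b * $  b * $  match 'b'
* $    * $    match '*'
$      $      accept

The string is accepted.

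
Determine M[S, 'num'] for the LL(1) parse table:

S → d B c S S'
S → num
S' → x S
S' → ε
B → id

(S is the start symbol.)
S → num

To find M[S, 'num'], we find productions for S where 'num' is in the predict set (PREDICT(N → α) = (FIRST(α) \ {ε}) ∪ (FOLLOW(N) if α ⇒* ε)).

S → d B c S S': PREDICT = { 'd' }
S → num: PREDICT = { 'num' }
  'num' is in predict set, so this production goes in M[S, 'num']

M[S, 'num'] = S → num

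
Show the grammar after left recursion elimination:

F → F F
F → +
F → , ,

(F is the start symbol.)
F is directly left-recursive. The standard transformation for
  A → A α₁ | ... | A α_m | β₁ | ... | β_n
is
  A  → β₁ A' | ... | β_n A'
  A' → α₁ A' | ... | α_m A' | ε

F → + becomes F → + F'
F → , , becomes F → , , F'
F → F F becomes F' → F F'
Add F' → ε

Resulting grammar:
F → + F'
F → , , F'
F' → F F'
F' → ε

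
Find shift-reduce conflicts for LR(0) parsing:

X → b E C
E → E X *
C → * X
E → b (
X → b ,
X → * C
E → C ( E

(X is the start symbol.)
A shift-reduce conflict occurs when an LR(0) state has both:
  - a complete (reduce) item [A → α .] (dot at the end), and
  - a shift item [B → β . c γ] (dot before a terminal).

Augment with X' → X and build the canonical LR(0) collection (I0 = CLOSURE({[X' → . X]}), then GOTO on every symbol after a dot until no new states appear). It has 18 states:
  I0: { [X → . * C], [X → . b ,], [X → . b E C], [X' → . X] }  — shift
  I1: { [C → . * X], [X → * . C] }  — shift
  I2: { [X' → X .] }  — accept
  I3: { [C → . * X], [E → . C ( E], [E → . E X *], [E → . b (], [X → b . ,], [X → b . E C] }  — shift
  I4: { [C → * . X], [X → . * C], [X → . b ,], [X → . b E C] }  — shift
  I5: { [X → b , .] }  — reduce
  I6: { [E → C . ( E] }  — shift
  I7: { [C → . * X], [E → E . X *], [X → . * C], [X → . b ,], [X → . b E C], [X → b E . C] }  — shift
  I8: { [E → b . (] }  — shift
  I9: { [E → b ( .] }  — reduce
  I10: { [C → * . X], [C → . * X], [X → * . C], [X → . * C], [X → . b ,], [X → . b E C] }  — shift
  I11: { [X → b E C .] }  — reduce
  I12: { [E → E X . *] }  — shift
  I13: { [E → E X * .] }  — reduce
  I14: { [X → * C .] }  — reduce
  I15: { [C → * X .] }  — reduce
  I16: { [C → . * X], [E → . C ( E], [E → . E X *], [E → . b (], [E → C ( . E] }  — shift
  I17: { [E → C ( E .], [E → E . X *], [X → . * C], [X → . b ,], [X → . b E C] }  — shift, reduce

I17 contains reduce item [E → C ( E .] and shift items [X → . * C], [X → . b ,], [X → . b E C] — shift-reduce conflict.

Answer: Yes — I17: [E → C ( E .] vs [X → . * C]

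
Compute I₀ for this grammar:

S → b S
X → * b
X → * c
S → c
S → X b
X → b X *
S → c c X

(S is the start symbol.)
{ [S → . X b], [S → . b S], [S → . c c X], [S → . c], [S' → . S], [X → . * b], [X → . * c], [X → . b X *] }

First, augment the grammar with S' → S
I₀ = CLOSURE({ [S' → . S] }):
  [S' → . S] has the dot before S: add [S → . b S], [S → . c], [S → . X b], [S → . c c X]
  [S → . X b] has the dot before X: add [X → . * b], [X → . * c], [X → . b X *]
No further items can be added.

I₀ = { [S → . X b], [S → . b S], [S → . c c X], [S → . c], [S' → . S], [X → . * b], [X → . * c], [X → . b X *] }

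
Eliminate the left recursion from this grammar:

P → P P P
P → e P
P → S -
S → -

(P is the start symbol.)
P → e P P'
P → S - P'
P' → P P P'
P' → ε
S → -

P is directly left-recursive. The standard transformation for
  A → A α₁ | ... | A α_m | β₁ | ... | β_n
is
  A  → β₁ A' | ... | β_n A'
  A' → α₁ A' | ... | α_m A' | ε

P → e P becomes P → e P P'
P → S - becomes P → S - P'
P → P P P becomes P' → P P P'
Add P' → ε

Productions for other non-terminals are unchanged:
  S → -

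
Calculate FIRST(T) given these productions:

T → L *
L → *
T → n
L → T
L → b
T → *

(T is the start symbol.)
{ '*', 'b', 'n' }

To compute FIRST(T), examine every production with T on the left-hand side, reading each right-hand side left to right until a non-nullable symbol is reached.

FIRST sets of the other non-terminals involved (by the same procedure, iterated to a fixed point):
  FIRST(L) = { '*', 'b', 'n' }

From T → L *:
  - L is a non-terminal: add FIRST(L) \ {ε} = { '*', 'b', 'n' }
    L is not nullable, so stop
From T → n:
  - n is a terminal: add 'n' and stop
From T → *:
  - '*' is a terminal: add '*' and stop

Collecting: FIRST(T) = { '*', 'b', 'n' }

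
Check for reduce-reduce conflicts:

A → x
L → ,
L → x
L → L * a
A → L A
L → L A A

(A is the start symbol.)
Yes — I4: [A → x .] vs [L → x .]

Augment with A' → A and build the canonical LR(0) collection (I0 = CLOSURE({[A' → . A]}), then GOTO on every symbol after a dot until no new states appear). It has 9 states:
  I0: { [A → . L A], [A → . x], [A' → . A], [L → . ,], [L → . L * a], [L → . L A A], [L → . x] }  — shift
  I1: { [L → , .] }  — reduce
  I2: { [A' → A .] }  — accept
  I3: { [A → . L A], [A → . x], [A → L . A], [L → . ,], [L → . L * a], [L → . L A A], [L → . x], [L → L . * a], [L → L . A A] }  — shift
  I4: { [A → x .], [L → x .] }  — 2 reduces
  I5: { [L → L * . a] }  — shift
  I6: { [A → . L A], [A → . x], [A → L A .], [L → . ,], [L → . L * a], [L → . L A A], [L → . x], [L → L A . A] }  — shift, reduce
  I7: { [L → L A A .] }  — reduce
  I8: { [L → L * a .] }  — reduce

I4 contains complete items [A → x .], [L → x .] — reduce-reduce conflict.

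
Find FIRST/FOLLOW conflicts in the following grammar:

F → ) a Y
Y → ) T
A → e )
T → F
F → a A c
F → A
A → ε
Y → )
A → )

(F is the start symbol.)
No FIRST/FOLLOW conflicts.

A FIRST/FOLLOW conflict occurs when a non-terminal N has a nullable alternative N → β (β ⇒* ε) and another alternative N → α with FIRST(α) ∩ FOLLOW(N) ≠ ∅: on such a lookahead the parser cannot decide between expanding α and letting N vanish via β.

Nullable non-terminals: A, F, T.
FIRST sets used below: FIRST(A) = { ')', 'e', ε }

A: nullable alternative(s) A → ε; FOLLOW(A) = { $, 'c' }
  A → e ): FIRST \ {ε} = { 'e' } — disjoint from FOLLOW(A)
  A → ε: FIRST \ {ε} = { } — this is the only nullable alternative, skip
  A → ): FIRST \ {ε} = { ')' } — disjoint from FOLLOW(A)

F: nullable alternative(s) F → A; FOLLOW(F) = { $ }
  F → ) a Y: FIRST \ {ε} = { ')' } — disjoint from FOLLOW(F)
  F → a A c: FIRST \ {ε} = { 'a' } — disjoint from FOLLOW(F)
  F → A: FIRST \ {ε} = { ')', 'e' } — this is the only nullable alternative, skip
T has a nullable alternative but only one production, so nothing to check.

Y has no nullable alternative, so no FIRST/FOLLOW check is needed there.

No FIRST/FOLLOW conflicts found.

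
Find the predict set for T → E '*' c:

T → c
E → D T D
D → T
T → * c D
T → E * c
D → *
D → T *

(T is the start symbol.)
{ '*', 'c' }

PREDICT(T → E '*' c) = (FIRST(RHS) \ {ε}) ∪ (FOLLOW(T) if ε ∈ FIRST(RHS), i.e. RHS ⇒* ε)
FIRST(E) = { '*', 'c' }
FIRST(E '*' c) = { '*', 'c' }
ε ∉ FIRST(E '*' c), so FOLLOW(T) is not added.
PREDICT(T → E '*' c) = { '*', 'c' }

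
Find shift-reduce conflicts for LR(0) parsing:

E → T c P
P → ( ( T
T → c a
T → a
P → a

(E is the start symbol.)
No shift-reduce conflicts

Augment with E' → E and build the canonical LR(0) collection (I0 = CLOSURE({[E' → . E]}), then GOTO on every symbol after a dot until no new states appear). It has 12 states:
  I0: { [E → . T c P], [E' → . E], [T → . a], [T → . c a] }  — shift
  I1: { [E' → E .] }  — accept
  I2: { [E → T . c P] }  — shift
  I3: { [T → a .] }  — reduce
  I4: { [T → c . a] }  — shift
  I5: { [T → c a .] }  — reduce
  I6: { [E → T c . P], [P → . ( ( T], [P → . a] }  — shift
  I7: { [P → ( . ( T] }  — shift
  I8: { [E → T c P .] }  — reduce
  I9: { [P → a .] }  — reduce
  I10: { [P → ( ( . T], [T → . a], [T → . c a] }  — shift
  I11: { [P → ( ( T .] }  — reduce

No state contains both a complete item and a shift item.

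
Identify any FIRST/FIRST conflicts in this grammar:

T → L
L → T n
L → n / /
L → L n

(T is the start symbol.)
FIRST sets of the non-terminals at (or reachable through a nullable prefix from) the front of some alternative:
  FIRST(T) = { 'n' }
  FIRST(L) = { 'n' }

Productions for L:
  L → T n: FIRST = { 'n' }
  L → n / /: FIRST = { 'n' }
  L → L n: FIRST = { 'n' }
T has only one production, so no FIRST/FIRST conflict is possible there.

Conflict for L: L → T n and L → n / /
  Overlap: { 'n' }
Conflict for L: L → T n and L → L n
  Overlap: { 'n' }
Conflict for L: L → n / / and L → L n
  Overlap: { 'n' }

Answer: Yes. L → T n / L → n '/' '/' on { 'n' }; L → T n / L → L n on { 'n' }; L → n '/' '/' / L → L n on { 'n' }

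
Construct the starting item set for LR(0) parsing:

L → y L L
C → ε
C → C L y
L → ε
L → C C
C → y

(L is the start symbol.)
First, augment the grammar with L' → L
I₀ = CLOSURE({ [L' → . L] }):
  [L' → . L] has the dot before L: add [L → . y L L], [L → .], [L → . C C]
  [L → . C C] has the dot before C: add [C → .], [C → . C L y], [C → . y]
No further items can be added.

I₀ = { [C → . C L y], [C → . y], [C → .], [L → . C C], [L → . y L L], [L → .], [L' → . L] }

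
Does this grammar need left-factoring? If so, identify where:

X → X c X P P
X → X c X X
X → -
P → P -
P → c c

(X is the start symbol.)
Left-factoring is needed when two productions for the same non-terminal
share a common prefix on the right-hand side.

Productions for X:
  X → X c X P P
  X → X c X X
  X → -
Productions for P:
  P → P -
  P → c c

Found common prefix 'X c X' in productions for X

Answer: Yes, X has productions with common prefix 'X c X'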